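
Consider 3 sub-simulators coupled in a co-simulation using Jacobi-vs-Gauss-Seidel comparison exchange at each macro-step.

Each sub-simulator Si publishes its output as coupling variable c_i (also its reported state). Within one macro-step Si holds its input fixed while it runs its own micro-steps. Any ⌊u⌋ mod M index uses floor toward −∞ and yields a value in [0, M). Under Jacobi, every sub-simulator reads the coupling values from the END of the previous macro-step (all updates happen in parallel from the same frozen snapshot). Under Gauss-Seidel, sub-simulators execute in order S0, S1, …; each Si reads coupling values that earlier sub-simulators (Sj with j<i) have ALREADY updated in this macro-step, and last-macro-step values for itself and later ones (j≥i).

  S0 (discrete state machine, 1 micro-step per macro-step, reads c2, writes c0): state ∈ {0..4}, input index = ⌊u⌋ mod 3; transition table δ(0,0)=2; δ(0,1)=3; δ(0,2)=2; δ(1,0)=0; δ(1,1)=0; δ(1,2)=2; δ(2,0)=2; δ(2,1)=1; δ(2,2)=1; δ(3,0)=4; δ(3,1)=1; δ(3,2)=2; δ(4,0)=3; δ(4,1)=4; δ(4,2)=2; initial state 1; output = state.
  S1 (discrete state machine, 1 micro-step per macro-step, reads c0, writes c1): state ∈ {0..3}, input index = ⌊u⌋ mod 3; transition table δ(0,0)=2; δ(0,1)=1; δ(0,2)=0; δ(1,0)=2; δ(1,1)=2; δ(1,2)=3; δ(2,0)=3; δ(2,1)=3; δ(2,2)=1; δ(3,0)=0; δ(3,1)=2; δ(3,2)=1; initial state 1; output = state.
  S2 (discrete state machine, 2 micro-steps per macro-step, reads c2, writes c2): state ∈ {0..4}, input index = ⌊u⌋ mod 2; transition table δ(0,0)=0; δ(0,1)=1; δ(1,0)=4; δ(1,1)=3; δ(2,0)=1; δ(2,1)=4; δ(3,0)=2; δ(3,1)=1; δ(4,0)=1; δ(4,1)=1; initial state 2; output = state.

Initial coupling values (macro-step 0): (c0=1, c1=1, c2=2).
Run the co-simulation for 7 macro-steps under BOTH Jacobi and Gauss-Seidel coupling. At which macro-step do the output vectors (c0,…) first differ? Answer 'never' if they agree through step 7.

first divergence at macro-step: 1

[Jacobi] macro 1: S0 reads c2=2 → after 1×micro: 2; S1 reads c0=1 → after 1×micro: 2; S2 reads c2=2 → after 2×micro: 4 ⇒ (c0=2, c1=2, c2=4)
[Jacobi] macro 2: S0 reads c2=4 → after 1×micro: 1; S1 reads c0=2 → after 1×micro: 1; S2 reads c2=4 → after 2×micro: 4 ⇒ (c0=1, c1=1, c2=4)
[Jacobi] macro 3: S0 reads c2=4 → after 1×micro: 0; S1 reads c0=1 → after 1×micro: 2; S2 reads c2=4 → after 2×micro: 4 ⇒ (c0=0, c1=2, c2=4)
[Jacobi] macro 4: S0 reads c2=4 → after 1×micro: 3; S1 reads c0=0 → after 1×micro: 3; S2 reads c2=4 → after 2×micro: 4 ⇒ (c0=3, c1=3, c2=4)
[Jacobi] macro 5: S0 reads c2=4 → after 1×micro: 1; S1 reads c0=3 → after 1×micro: 0; S2 reads c2=4 → after 2×micro: 4 ⇒ (c0=1, c1=0, c2=4)
[Jacobi] macro 6: S0 reads c2=4 → after 1×micro: 0; S1 reads c0=1 → after 1×micro: 1; S2 reads c2=4 → after 2×micro: 4 ⇒ (c0=0, c1=1, c2=4)
[Jacobi] macro 7: S0 reads c2=4 → after 1×micro: 3; S1 reads c0=0 → after 1×micro: 2; S2 reads c2=4 → after 2×micro: 4 ⇒ (c0=3, c1=2, c2=4)
[Gauss-Seidel] macro 1: S0 reads c2=2 → after 1×micro: 2; S1 reads c0=2 → after 1×micro: 3; S2 reads c2=2 → after 2×micro: 4 ⇒ (c0=2, c1=3, c2=4)
[Gauss-Seidel] macro 2: S0 reads c2=4 → after 1×micro: 1; S1 reads c0=1 → after 1×micro: 2; S2 reads c2=4 → after 2×micro: 4 ⇒ (c0=1, c1=2, c2=4)
[Gauss-Seidel] macro 3: S0 reads c2=4 → after 1×micro: 0; S1 reads c0=0 → after 1×micro: 3; S2 reads c2=4 → after 2×micro: 4 ⇒ (c0=0, c1=3, c2=4)
[Gauss-Seidel] macro 4: S0 reads c2=4 → after 1×micro: 3; S1 reads c0=3 → after 1×micro: 0; S2 reads c2=4 → after 2×micro: 4 ⇒ (c0=3, c1=0, c2=4)
[Gauss-Seidel] macro 5: S0 reads c2=4 → after 1×micro: 1; S1 reads c0=1 → after 1×micro: 1; S2 reads c2=4 → after 2×micro: 4 ⇒ (c0=1, c1=1, c2=4)
[Gauss-Seidel] macro 6: S0 reads c2=4 → after 1×micro: 0; S1 reads c0=0 → after 1×micro: 2; S2 reads c2=4 → after 2×micro: 4 ⇒ (c0=0, c1=2, c2=4)
[Gauss-Seidel] macro 7: S0 reads c2=4 → after 1×micro: 3; S1 reads c0=3 → after 1×micro: 3; S2 reads c2=4 → after 2×micro: 4 ⇒ (c0=3, c1=3, c2=4)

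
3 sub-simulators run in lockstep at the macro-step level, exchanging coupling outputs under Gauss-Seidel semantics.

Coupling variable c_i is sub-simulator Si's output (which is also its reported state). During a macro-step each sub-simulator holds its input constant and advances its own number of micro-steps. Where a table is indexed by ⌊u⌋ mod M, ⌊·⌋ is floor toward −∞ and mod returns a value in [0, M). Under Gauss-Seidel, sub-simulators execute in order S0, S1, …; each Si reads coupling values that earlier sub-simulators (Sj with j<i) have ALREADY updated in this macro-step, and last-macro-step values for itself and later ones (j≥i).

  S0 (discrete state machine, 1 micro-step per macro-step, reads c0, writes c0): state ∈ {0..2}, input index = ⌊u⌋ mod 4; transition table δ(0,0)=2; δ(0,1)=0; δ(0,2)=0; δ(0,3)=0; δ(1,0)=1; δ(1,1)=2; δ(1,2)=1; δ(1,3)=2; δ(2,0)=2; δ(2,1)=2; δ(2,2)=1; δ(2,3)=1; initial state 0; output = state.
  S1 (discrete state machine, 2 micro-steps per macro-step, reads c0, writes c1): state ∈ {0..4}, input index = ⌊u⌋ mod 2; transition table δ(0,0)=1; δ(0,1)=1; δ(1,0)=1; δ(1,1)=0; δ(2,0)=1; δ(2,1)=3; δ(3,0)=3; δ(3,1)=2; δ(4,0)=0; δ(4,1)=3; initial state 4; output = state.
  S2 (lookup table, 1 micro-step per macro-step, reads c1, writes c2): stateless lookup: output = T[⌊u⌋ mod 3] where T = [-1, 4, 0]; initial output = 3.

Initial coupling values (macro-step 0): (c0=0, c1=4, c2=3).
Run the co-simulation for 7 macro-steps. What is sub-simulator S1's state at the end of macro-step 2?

S1 state at macro-step 2 = 1

macro 1: S0 reads c0=0 → after 1×micro: 2; S1 reads c0=2 → after 2×micro: 1; S2 reads c1=1 → after 1×micro: 4 ⇒ (c0=2, c1=1, c2=4)
macro 2: S0 reads c0=2 → after 1×micro: 1; S1 reads c0=1 → after 2×micro: 1; S2 reads c1=1 → after 1×micro: 4 ⇒ (c0=1, c1=1, c2=4)
macro 3: S0 reads c0=1 → after 1×micro: 2; S1 reads c0=2 → after 2×micro: 1; S2 reads c1=1 → after 1×micro: 4 ⇒ (c0=2, c1=1, c2=4)
macro 4: S0 reads c0=2 → after 1×micro: 1; S1 reads c0=1 → after 2×micro: 1; S2 reads c1=1 → after 1×micro: 4 ⇒ (c0=1, c1=1, c2=4)
macro 5: S0 reads c0=1 → after 1×micro: 2; S1 reads c0=2 → after 2×micro: 1; S2 reads c1=1 → after 1×micro: 4 ⇒ (c0=2, c1=1, c2=4)
macro 6: S0 reads c0=2 → after 1×micro: 1; S1 reads c0=1 → after 2×micro: 1; S2 reads c1=1 → after 1×micro: 4 ⇒ (c0=1, c1=1, c2=4)
macro 7: S0 reads c0=1 → after 1×micro: 2; S1 reads c0=2 → after 2×micro: 1; S2 reads c1=1 → after 1×micro: 4 ⇒ (c0=2, c1=1, c2=4)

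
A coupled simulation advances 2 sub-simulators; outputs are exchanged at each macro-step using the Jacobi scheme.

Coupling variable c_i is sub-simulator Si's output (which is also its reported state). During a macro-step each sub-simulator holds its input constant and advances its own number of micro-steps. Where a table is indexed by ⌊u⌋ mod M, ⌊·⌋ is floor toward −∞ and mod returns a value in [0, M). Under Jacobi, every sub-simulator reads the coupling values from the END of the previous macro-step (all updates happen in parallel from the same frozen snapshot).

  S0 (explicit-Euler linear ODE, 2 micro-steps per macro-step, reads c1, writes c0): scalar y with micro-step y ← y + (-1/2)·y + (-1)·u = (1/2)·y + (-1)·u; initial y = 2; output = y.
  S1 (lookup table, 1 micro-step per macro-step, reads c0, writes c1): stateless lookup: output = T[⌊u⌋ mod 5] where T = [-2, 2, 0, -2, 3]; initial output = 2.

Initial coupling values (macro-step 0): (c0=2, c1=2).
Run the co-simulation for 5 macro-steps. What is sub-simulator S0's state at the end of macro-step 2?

S0 state at macro-step 2 = -5/8

macro 1: S0 reads c1=2 → after 2×micro: -5/2; S1 reads c0=2 → after 1×micro: 0 ⇒ (c0=-5/2, c1=0)
macro 2: S0 reads c1=0 → after 2×micro: -5/8; S1 reads c0=-5/2 → after 1×micro: 0 ⇒ (c0=-5/8, c1=0)
macro 3: S0 reads c1=0 → after 2×micro: -5/32; S1 reads c0=-5/8 → after 1×micro: 3 ⇒ (c0=-5/32, c1=3)
macro 4: S0 reads c1=3 → after 2×micro: -581/128; S1 reads c0=-5/32 → after 1×micro: 3 ⇒ (c0=-581/128, c1=3)
macro 5: S0 reads c1=3 → after 2×micro: -2885/512; S1 reads c0=-581/128 → after 1×micro: -2 ⇒ (c0=-2885/512, c1=-2)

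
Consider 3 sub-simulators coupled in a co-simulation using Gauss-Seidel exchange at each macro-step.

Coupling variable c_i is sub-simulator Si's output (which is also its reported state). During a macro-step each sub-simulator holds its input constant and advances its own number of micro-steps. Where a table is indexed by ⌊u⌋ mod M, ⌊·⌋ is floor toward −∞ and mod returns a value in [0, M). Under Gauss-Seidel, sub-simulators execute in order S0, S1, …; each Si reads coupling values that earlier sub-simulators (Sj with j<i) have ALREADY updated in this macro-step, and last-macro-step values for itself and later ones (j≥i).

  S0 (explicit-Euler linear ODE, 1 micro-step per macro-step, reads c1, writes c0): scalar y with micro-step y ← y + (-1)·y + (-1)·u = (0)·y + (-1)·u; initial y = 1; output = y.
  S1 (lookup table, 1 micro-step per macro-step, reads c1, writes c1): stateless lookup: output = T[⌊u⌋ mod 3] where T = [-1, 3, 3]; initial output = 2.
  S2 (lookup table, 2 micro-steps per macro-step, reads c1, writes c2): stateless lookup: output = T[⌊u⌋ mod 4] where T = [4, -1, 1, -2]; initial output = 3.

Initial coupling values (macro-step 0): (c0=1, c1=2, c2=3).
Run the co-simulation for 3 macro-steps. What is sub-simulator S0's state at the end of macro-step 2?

macro 1: S0 reads c1=2 → after 1×micro: -2; S1 reads c1=2 → after 1×micro: 3; S2 reads c1=3 → after 2×micro: -2 ⇒ (c0=-2, c1=3, c2=-2)
macro 2: S0 reads c1=3 → after 1×micro: -3; S1 reads c1=3 → after 1×micro: -1; S2 reads c1=-1 → after 2×micro: -2 ⇒ (c0=-3, c1=-1, c2=-2)
macro 3: S0 reads c1=-1 → after 1×micro: 1; S1 reads c1=-1 → after 1×micro: 3; S2 reads c1=3 → after 2×micro: -2 ⇒ (c0=1, c1=3, c2=-2)

S0 state at macro-step 2 = -3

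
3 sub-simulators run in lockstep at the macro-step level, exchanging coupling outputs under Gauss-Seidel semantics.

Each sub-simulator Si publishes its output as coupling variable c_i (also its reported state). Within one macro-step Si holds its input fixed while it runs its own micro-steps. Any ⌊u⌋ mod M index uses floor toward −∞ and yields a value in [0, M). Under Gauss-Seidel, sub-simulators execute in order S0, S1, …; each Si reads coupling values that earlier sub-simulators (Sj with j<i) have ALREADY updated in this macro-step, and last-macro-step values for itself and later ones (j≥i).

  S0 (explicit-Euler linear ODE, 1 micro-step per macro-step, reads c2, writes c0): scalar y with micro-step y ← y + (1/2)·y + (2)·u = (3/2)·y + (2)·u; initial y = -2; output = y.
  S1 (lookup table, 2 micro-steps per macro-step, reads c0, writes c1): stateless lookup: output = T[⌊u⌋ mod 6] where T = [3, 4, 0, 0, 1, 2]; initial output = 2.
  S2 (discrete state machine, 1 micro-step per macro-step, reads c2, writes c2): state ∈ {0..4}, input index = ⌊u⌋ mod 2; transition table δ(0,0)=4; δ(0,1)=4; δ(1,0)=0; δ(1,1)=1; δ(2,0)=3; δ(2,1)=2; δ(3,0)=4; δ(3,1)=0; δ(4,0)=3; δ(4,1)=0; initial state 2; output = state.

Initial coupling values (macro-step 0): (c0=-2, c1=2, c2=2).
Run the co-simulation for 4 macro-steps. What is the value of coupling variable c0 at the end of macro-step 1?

macro 1: S0 reads c2=2 → after 1×micro: 1; S1 reads c0=1 → after 2×micro: 4; S2 reads c2=2 → after 1×micro: 3 ⇒ (c0=1, c1=4, c2=3)
macro 2: S0 reads c2=3 → after 1×micro: 15/2; S1 reads c0=15/2 → after 2×micro: 4; S2 reads c2=3 → after 1×micro: 0 ⇒ (c0=15/2, c1=4, c2=0)
macro 3: S0 reads c2=0 → after 1×micro: 45/4; S1 reads c0=45/4 → after 2×micro: 2; S2 reads c2=0 → after 1×micro: 4 ⇒ (c0=45/4, c1=2, c2=4)
macro 4: S0 reads c2=4 → after 1×micro: 199/8; S1 reads c0=199/8 → after 2×micro: 3; S2 reads c2=4 → after 1×micro: 3 ⇒ (c0=199/8, c1=3, c2=3)

c0 at macro-step 1 = 1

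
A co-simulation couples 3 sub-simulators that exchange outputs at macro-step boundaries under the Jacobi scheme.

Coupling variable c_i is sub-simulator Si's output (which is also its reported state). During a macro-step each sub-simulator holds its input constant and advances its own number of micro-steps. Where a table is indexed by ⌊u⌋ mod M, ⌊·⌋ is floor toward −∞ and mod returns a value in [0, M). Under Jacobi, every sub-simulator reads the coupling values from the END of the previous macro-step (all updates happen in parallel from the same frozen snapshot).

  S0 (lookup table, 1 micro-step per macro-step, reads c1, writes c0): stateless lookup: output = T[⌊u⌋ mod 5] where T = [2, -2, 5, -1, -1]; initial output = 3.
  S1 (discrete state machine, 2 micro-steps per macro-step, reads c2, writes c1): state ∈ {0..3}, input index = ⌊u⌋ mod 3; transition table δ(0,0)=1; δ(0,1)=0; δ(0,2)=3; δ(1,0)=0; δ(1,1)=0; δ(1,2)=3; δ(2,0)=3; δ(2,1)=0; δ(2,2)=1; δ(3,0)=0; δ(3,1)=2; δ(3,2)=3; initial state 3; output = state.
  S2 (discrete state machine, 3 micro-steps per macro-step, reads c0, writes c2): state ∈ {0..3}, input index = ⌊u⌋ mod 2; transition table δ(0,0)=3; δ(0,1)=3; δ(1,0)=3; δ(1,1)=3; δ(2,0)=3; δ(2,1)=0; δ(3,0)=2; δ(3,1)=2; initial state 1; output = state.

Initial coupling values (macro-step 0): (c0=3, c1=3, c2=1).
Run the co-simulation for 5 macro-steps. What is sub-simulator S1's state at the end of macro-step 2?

S1 state at macro-step 2 = 0

macro 1: S0 reads c1=3 → after 1×micro: -1; S1 reads c2=1 → after 2×micro: 0; S2 reads c0=3 → after 3×micro: 0 ⇒ (c0=-1, c1=0, c2=0)
macro 2: S0 reads c1=0 → after 1×micro: 2; S1 reads c2=0 → after 2×micro: 0; S2 reads c0=-1 → after 3×micro: 0 ⇒ (c0=2, c1=0, c2=0)
macro 3: S0 reads c1=0 → after 1×micro: 2; S1 reads c2=0 → after 2×micro: 0; S2 reads c0=2 → after 3×micro: 3 ⇒ (c0=2, c1=0, c2=3)
macro 4: S0 reads c1=0 → after 1×micro: 2; S1 reads c2=3 → after 2×micro: 0; S2 reads c0=2 → after 3×micro: 2 ⇒ (c0=2, c1=0, c2=2)
macro 5: S0 reads c1=0 → after 1×micro: 2; S1 reads c2=2 → after 2×micro: 3; S2 reads c0=2 → after 3×micro: 3 ⇒ (c0=2, c1=3, c2=3)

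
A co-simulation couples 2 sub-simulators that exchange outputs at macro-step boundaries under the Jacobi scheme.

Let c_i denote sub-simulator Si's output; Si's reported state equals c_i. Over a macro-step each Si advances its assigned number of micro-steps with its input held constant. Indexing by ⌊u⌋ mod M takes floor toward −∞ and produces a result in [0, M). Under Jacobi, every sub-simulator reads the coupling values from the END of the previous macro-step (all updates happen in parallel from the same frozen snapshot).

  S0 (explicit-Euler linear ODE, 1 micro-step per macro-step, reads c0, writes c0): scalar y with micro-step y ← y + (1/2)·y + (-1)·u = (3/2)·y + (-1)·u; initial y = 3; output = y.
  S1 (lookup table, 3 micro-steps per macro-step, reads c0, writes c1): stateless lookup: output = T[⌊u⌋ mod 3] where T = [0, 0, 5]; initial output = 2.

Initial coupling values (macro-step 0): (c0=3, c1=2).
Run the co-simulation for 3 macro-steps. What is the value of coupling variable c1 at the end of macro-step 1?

c1 at macro-step 1 = 0

macro 1: S0 reads c0=3 → after 1×micro: 3/2; S1 reads c0=3 → after 3×micro: 0 ⇒ (c0=3/2, c1=0)
macro 2: S0 reads c0=3/2 → after 1×micro: 3/4; S1 reads c0=3/2 → after 3×micro: 0 ⇒ (c0=3/4, c1=0)
macro 3: S0 reads c0=3/4 → after 1×micro: 3/8; S1 reads c0=3/4 → after 3×micro: 0 ⇒ (c0=3/8, c1=0)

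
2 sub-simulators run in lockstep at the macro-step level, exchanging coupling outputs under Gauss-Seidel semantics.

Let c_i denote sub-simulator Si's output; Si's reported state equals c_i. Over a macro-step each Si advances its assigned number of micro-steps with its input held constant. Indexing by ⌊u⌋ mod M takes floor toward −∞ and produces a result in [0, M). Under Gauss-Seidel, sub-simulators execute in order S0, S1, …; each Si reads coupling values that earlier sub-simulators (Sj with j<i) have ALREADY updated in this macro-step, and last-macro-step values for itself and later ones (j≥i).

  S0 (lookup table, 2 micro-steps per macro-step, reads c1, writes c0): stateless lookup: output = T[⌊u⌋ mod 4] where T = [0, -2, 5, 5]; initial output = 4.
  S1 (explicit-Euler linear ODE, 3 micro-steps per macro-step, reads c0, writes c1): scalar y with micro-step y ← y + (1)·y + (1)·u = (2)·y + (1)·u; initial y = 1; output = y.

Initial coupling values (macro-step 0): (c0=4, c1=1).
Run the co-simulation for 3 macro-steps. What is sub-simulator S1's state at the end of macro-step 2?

macro 1: S0 reads c1=1 → after 2×micro: -2; S1 reads c0=-2 → after 3×micro: -6 ⇒ (c0=-2, c1=-6)
macro 2: S0 reads c1=-6 → after 2×micro: 5; S1 reads c0=5 → after 3×micro: -13 ⇒ (c0=5, c1=-13)
macro 3: S0 reads c1=-13 → after 2×micro: 5; S1 reads c0=5 → after 3×micro: -69 ⇒ (c0=5, c1=-69)

S1 state at macro-step 2 = -13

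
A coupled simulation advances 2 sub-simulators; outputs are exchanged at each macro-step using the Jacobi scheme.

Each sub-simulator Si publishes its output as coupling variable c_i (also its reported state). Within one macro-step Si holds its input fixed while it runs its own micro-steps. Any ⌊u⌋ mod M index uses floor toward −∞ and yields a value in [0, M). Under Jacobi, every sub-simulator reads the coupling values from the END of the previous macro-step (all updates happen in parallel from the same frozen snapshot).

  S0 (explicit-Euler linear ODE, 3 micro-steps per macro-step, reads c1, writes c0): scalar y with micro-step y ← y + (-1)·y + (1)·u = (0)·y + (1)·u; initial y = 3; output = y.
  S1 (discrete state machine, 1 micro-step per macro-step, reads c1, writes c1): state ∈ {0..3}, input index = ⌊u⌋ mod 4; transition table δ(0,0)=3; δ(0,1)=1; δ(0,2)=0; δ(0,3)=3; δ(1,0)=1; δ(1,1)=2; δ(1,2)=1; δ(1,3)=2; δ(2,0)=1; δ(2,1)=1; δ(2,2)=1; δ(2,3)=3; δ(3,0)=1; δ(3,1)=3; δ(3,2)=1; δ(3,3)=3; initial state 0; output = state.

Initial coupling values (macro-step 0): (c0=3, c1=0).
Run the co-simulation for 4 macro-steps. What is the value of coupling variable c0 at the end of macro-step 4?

macro 1: S0 reads c1=0 → after 3×micro: 0; S1 reads c1=0 → after 1×micro: 3 ⇒ (c0=0, c1=3)
macro 2: S0 reads c1=3 → after 3×micro: 3; S1 reads c1=3 → after 1×micro: 3 ⇒ (c0=3, c1=3)
macro 3: S0 reads c1=3 → after 3×micro: 3; S1 reads c1=3 → after 1×micro: 3 ⇒ (c0=3, c1=3)
macro 4: S0 reads c1=3 → after 3×micro: 3; S1 reads c1=3 → after 1×micro: 3 ⇒ (c0=3, c1=3)

c0 at macro-step 4 = 3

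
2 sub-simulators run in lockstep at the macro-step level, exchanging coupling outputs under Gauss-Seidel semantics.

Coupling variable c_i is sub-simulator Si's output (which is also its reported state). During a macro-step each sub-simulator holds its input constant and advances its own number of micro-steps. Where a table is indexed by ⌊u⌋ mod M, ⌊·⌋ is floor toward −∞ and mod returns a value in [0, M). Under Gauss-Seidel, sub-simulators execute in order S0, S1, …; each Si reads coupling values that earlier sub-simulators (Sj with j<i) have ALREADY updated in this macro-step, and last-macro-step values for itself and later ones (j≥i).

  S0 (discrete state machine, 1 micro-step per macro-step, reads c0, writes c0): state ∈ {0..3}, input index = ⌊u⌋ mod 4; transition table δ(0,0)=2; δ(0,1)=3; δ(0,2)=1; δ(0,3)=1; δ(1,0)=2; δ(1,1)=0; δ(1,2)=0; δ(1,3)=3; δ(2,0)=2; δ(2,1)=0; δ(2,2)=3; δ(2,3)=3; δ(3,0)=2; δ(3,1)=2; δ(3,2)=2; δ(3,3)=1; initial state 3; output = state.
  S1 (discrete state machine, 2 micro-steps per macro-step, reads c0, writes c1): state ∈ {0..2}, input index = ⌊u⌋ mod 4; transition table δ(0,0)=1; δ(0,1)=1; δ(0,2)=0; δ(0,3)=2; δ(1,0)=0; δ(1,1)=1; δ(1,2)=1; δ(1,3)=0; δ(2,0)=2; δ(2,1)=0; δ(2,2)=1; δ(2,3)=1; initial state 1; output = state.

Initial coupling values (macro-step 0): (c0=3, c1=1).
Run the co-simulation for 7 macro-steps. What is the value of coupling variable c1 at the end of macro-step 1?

macro 1: S0 reads c0=3 → after 1×micro: 1; S1 reads c0=1 → after 2×micro: 1 ⇒ (c0=1, c1=1)
macro 2: S0 reads c0=1 → after 1×micro: 0; S1 reads c0=0 → after 2×micro: 1 ⇒ (c0=0, c1=1)
macro 3: S0 reads c0=0 → after 1×micro: 2; S1 reads c0=2 → after 2×micro: 1 ⇒ (c0=2, c1=1)
macro 4: S0 reads c0=2 → after 1×micro: 3; S1 reads c0=3 → after 2×micro: 2 ⇒ (c0=3, c1=2)
macro 5: S0 reads c0=3 → after 1×micro: 1; S1 reads c0=1 → after 2×micro: 1 ⇒ (c0=1, c1=1)
macro 6: S0 reads c0=1 → after 1×micro: 0; S1 reads c0=0 → after 2×micro: 1 ⇒ (c0=0, c1=1)
macro 7: S0 reads c0=0 → after 1×micro: 2; S1 reads c0=2 → after 2×micro: 1 ⇒ (c0=2, c1=1)

c1 at macro-step 1 = 1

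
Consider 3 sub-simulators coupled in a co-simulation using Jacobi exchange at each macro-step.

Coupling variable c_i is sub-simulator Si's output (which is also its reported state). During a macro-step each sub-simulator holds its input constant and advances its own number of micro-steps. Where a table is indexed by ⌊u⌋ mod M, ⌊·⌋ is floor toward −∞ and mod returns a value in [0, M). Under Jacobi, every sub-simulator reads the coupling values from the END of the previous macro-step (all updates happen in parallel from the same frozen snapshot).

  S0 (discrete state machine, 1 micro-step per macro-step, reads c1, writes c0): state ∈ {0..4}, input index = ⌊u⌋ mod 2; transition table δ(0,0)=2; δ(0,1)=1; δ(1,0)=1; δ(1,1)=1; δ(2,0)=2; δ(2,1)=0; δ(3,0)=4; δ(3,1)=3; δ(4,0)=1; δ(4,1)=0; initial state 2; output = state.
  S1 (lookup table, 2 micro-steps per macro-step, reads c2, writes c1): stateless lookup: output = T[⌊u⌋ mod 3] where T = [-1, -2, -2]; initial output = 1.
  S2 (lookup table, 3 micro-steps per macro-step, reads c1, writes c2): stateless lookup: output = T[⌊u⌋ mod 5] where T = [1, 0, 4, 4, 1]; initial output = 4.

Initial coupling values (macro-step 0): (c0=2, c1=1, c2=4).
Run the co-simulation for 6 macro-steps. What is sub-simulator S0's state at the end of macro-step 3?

S0 state at macro-step 3 = 0

macro 1: S0 reads c1=1 → after 1×micro: 0; S1 reads c2=4 → after 2×micro: -2; S2 reads c1=1 → after 3×micro: 0 ⇒ (c0=0, c1=-2, c2=0)
macro 2: S0 reads c1=-2 → after 1×micro: 2; S1 reads c2=0 → after 2×micro: -1; S2 reads c1=-2 → after 3×micro: 4 ⇒ (c0=2, c1=-1, c2=4)
macro 3: S0 reads c1=-1 → after 1×micro: 0; S1 reads c2=4 → after 2×micro: -2; S2 reads c1=-1 → after 3×micro: 1 ⇒ (c0=0, c1=-2, c2=1)
macro 4: S0 reads c1=-2 → after 1×micro: 2; S1 reads c2=1 → after 2×micro: -2; S2 reads c1=-2 → after 3×micro: 4 ⇒ (c0=2, c1=-2, c2=4)
macro 5: S0 reads c1=-2 → after 1×micro: 2; S1 reads c2=4 → after 2×micro: -2; S2 reads c1=-2 → after 3×micro: 4 ⇒ (c0=2, c1=-2, c2=4)
macro 6: S0 reads c1=-2 → after 1×micro: 2; S1 reads c2=4 → after 2×micro: -2; S2 reads c1=-2 → after 3×micro: 4 ⇒ (c0=2, c1=-2, c2=4)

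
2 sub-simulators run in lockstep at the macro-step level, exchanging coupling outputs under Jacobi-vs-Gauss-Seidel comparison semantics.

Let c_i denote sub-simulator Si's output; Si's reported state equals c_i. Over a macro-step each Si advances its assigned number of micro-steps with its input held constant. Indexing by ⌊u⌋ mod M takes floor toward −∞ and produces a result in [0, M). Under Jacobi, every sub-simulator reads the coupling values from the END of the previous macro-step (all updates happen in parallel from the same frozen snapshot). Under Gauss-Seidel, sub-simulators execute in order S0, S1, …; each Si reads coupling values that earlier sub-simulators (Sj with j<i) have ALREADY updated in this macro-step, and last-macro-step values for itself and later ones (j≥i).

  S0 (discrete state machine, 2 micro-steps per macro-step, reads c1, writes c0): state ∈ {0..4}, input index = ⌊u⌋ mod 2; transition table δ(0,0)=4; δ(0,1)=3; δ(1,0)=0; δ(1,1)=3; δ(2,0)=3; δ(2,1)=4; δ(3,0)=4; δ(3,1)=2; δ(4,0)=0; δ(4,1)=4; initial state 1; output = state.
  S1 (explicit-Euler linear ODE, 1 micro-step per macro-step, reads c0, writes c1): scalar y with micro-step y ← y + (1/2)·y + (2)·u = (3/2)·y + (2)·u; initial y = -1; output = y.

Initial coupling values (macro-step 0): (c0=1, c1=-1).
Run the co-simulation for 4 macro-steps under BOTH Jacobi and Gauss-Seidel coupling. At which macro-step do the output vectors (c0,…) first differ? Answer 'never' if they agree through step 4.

first divergence at macro-step: 1

[Jacobi] macro 1: S0 reads c1=-1 → after 2×micro: 2; S1 reads c0=1 → after 1×micro: 1/2 ⇒ (c0=2, c1=1/2)
[Jacobi] macro 2: S0 reads c1=1/2 → after 2×micro: 4; S1 reads c0=2 → after 1×micro: 19/4 ⇒ (c0=4, c1=19/4)
[Jacobi] macro 3: S0 reads c1=19/4 → after 2×micro: 4; S1 reads c0=4 → after 1×micro: 121/8 ⇒ (c0=4, c1=121/8)
[Jacobi] macro 4: S0 reads c1=121/8 → after 2×micro: 4; S1 reads c0=4 → after 1×micro: 491/16 ⇒ (c0=4, c1=491/16)
[Gauss-Seidel] macro 1: S0 reads c1=-1 → after 2×micro: 2; S1 reads c0=2 → after 1×micro: 5/2 ⇒ (c0=2, c1=5/2)
[Gauss-Seidel] macro 2: S0 reads c1=5/2 → after 2×micro: 4; S1 reads c0=4 → after 1×micro: 47/4 ⇒ (c0=4, c1=47/4)
[Gauss-Seidel] macro 3: S0 reads c1=47/4 → after 2×micro: 4; S1 reads c0=4 → after 1×micro: 205/8 ⇒ (c0=4, c1=205/8)
[Gauss-Seidel] macro 4: S0 reads c1=205/8 → after 2×micro: 4; S1 reads c0=4 → after 1×micro: 743/16 ⇒ (c0=4, c1=743/16)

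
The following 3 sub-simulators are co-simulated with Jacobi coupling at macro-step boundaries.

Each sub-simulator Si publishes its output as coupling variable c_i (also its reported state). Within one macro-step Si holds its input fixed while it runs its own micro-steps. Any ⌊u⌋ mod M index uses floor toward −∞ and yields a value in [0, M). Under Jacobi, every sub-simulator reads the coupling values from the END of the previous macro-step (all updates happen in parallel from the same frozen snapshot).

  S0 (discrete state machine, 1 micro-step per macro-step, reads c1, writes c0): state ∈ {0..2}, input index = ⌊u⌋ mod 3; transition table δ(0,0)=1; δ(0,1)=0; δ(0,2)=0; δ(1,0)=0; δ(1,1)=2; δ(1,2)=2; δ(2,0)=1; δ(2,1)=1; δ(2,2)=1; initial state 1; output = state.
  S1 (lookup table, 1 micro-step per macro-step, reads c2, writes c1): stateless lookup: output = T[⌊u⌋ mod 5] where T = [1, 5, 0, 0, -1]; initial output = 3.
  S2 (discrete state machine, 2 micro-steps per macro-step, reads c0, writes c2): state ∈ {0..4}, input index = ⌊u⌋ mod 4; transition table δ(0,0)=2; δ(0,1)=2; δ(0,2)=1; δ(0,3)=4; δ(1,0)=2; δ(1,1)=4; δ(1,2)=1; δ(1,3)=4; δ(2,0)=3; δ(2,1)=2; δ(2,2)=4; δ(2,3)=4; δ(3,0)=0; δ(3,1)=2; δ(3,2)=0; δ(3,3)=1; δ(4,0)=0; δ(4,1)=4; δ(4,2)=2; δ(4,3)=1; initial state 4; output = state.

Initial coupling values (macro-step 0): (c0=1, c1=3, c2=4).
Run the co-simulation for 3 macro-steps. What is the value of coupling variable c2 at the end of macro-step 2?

macro 1: S0 reads c1=3 → after 1×micro: 0; S1 reads c2=4 → after 1×micro: -1; S2 reads c0=1 → after 2×micro: 4 ⇒ (c0=0, c1=-1, c2=4)
macro 2: S0 reads c1=-1 → after 1×micro: 0; S1 reads c2=4 → after 1×micro: -1; S2 reads c0=0 → after 2×micro: 2 ⇒ (c0=0, c1=-1, c2=2)
macro 3: S0 reads c1=-1 → after 1×micro: 0; S1 reads c2=2 → after 1×micro: 0; S2 reads c0=0 → after 2×micro: 0 ⇒ (c0=0, c1=0, c2=0)

c2 at macro-step 2 = 2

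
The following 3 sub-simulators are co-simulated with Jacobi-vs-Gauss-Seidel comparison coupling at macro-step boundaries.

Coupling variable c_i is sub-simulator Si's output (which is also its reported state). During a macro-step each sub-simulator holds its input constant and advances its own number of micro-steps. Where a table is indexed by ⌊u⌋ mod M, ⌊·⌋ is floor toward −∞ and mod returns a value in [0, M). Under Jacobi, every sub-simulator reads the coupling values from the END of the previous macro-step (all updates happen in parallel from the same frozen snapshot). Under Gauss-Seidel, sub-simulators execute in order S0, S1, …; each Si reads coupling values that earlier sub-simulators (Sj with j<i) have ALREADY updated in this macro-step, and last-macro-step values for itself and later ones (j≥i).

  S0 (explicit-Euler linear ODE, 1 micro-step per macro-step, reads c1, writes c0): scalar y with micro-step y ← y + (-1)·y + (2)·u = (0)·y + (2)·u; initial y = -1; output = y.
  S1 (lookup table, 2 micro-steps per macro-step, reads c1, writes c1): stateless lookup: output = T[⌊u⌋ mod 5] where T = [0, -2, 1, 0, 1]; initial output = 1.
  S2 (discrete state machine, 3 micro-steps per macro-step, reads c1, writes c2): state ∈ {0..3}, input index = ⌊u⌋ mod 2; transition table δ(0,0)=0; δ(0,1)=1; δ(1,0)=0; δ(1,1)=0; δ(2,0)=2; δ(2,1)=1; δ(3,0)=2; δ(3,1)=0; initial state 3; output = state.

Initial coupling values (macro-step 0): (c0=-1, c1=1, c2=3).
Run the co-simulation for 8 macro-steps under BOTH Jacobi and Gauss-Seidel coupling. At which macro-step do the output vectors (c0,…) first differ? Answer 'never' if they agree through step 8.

first divergence at macro-step: 1

[Jacobi] macro 1: S0 reads c1=1 → after 1×micro: 2; S1 reads c1=1 → after 2×micro: -2; S2 reads c1=1 → after 3×micro: 0 ⇒ (c0=2, c1=-2, c2=0)
[Jacobi] macro 2: S0 reads c1=-2 → after 1×micro: -4; S1 reads c1=-2 → after 2×micro: 0; S2 reads c1=-2 → after 3×micro: 0 ⇒ (c0=-4, c1=0, c2=0)
[Jacobi] macro 3: S0 reads c1=0 → after 1×micro: 0; S1 reads c1=0 → after 2×micro: 0; S2 reads c1=0 → after 3×micro: 0 ⇒ (c0=0, c1=0, c2=0)
[Jacobi] macro 4: S0 reads c1=0 → after 1×micro: 0; S1 reads c1=0 → after 2×micro: 0; S2 reads c1=0 → after 3×micro: 0 ⇒ (c0=0, c1=0, c2=0)
[Jacobi] macro 5: S0 reads c1=0 → after 1×micro: 0; S1 reads c1=0 → after 2×micro: 0; S2 reads c1=0 → after 3×micro: 0 ⇒ (c0=0, c1=0, c2=0)
[Jacobi] macro 6: S0 reads c1=0 → after 1×micro: 0; S1 reads c1=0 → after 2×micro: 0; S2 reads c1=0 → after 3×micro: 0 ⇒ (c0=0, c1=0, c2=0)
[Jacobi] macro 7: S0 reads c1=0 → after 1×micro: 0; S1 reads c1=0 → after 2×micro: 0; S2 reads c1=0 → after 3×micro: 0 ⇒ (c0=0, c1=0, c2=0)
[Jacobi] macro 8: S0 reads c1=0 → after 1×micro: 0; S1 reads c1=0 → after 2×micro: 0; S2 reads c1=0 → after 3×micro: 0 ⇒ (c0=0, c1=0, c2=0)
[Gauss-Seidel] macro 1: S0 reads c1=1 → after 1×micro: 2; S1 reads c1=1 → after 2×micro: -2; S2 reads c1=-2 → after 3×micro: 2 ⇒ (c0=2, c1=-2, c2=2)
[Gauss-Seidel] macro 2: S0 reads c1=-2 → after 1×micro: -4; S1 reads c1=-2 → after 2×micro: 0; S2 reads c1=0 → after 3×micro: 2 ⇒ (c0=-4, c1=0, c2=2)
[Gauss-Seidel] macro 3: S0 reads c1=0 → after 1×micro: 0; S1 reads c1=0 → after 2×micro: 0; S2 reads c1=0 → after 3×micro: 2 ⇒ (c0=0, c1=0, c2=2)
[Gauss-Seidel] macro 4: S0 reads c1=0 → after 1×micro: 0; S1 reads c1=0 → after 2×micro: 0; S2 reads c1=0 → after 3×micro: 2 ⇒ (c0=0, c1=0, c2=2)
[Gauss-Seidel] macro 5: S0 reads c1=0 → after 1×micro: 0; S1 reads c1=0 → after 2×micro: 0; S2 reads c1=0 → after 3×micro: 2 ⇒ (c0=0, c1=0, c2=2)
[Gauss-Seidel] macro 6: S0 reads c1=0 → after 1×micro: 0; S1 reads c1=0 → after 2×micro: 0; S2 reads c1=0 → after 3×micro: 2 ⇒ (c0=0, c1=0, c2=2)
[Gauss-Seidel] macro 7: S0 reads c1=0 → after 1×micro: 0; S1 reads c1=0 → after 2×micro: 0; S2 reads c1=0 → after 3×micro: 2 ⇒ (c0=0, c1=0, c2=2)
[Gauss-Seidel] macro 8: S0 reads c1=0 → after 1×micro: 0; S1 reads c1=0 → after 2×micro: 0; S2 reads c1=0 → after 3×micro: 2 ⇒ (c0=0, c1=0, c2=2)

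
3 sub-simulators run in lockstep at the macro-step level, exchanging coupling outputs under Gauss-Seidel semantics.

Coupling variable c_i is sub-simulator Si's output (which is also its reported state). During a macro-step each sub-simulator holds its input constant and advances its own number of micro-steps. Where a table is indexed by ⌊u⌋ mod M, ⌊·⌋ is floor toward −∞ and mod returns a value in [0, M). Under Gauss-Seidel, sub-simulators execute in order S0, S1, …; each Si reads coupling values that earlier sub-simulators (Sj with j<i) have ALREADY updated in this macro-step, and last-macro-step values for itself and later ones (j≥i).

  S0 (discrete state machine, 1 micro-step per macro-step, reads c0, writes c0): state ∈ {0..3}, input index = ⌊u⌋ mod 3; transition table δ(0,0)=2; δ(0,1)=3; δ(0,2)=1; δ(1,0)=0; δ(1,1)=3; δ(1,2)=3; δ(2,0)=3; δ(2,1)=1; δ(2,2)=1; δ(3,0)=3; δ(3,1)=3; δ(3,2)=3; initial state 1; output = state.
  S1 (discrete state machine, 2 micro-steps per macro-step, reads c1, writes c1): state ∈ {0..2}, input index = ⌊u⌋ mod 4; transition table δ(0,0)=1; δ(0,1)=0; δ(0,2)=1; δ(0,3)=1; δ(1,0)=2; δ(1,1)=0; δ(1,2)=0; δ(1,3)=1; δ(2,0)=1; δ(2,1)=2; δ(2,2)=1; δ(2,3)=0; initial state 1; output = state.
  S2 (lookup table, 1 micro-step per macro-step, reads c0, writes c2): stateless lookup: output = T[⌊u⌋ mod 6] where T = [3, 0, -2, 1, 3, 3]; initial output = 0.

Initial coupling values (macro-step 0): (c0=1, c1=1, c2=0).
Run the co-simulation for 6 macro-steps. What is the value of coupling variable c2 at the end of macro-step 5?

macro 1: S0 reads c0=1 → after 1×micro: 3; S1 reads c1=1 → after 2×micro: 0; S2 reads c0=3 → after 1×micro: 1 ⇒ (c0=3, c1=0, c2=1)
macro 2: S0 reads c0=3 → after 1×micro: 3; S1 reads c1=0 → after 2×micro: 2; S2 reads c0=3 → after 1×micro: 1 ⇒ (c0=3, c1=2, c2=1)
macro 3: S0 reads c0=3 → after 1×micro: 3; S1 reads c1=2 → after 2×micro: 0; S2 reads c0=3 → after 1×micro: 1 ⇒ (c0=3, c1=0, c2=1)
macro 4: S0 reads c0=3 → after 1×micro: 3; S1 reads c1=0 → after 2×micro: 2; S2 reads c0=3 → after 1×micro: 1 ⇒ (c0=3, c1=2, c2=1)
macro 5: S0 reads c0=3 → after 1×micro: 3; S1 reads c1=2 → after 2×micro: 0; S2 reads c0=3 → after 1×micro: 1 ⇒ (c0=3, c1=0, c2=1)
macro 6: S0 reads c0=3 → after 1×micro: 3; S1 reads c1=0 → after 2×micro: 2; S2 reads c0=3 → after 1×micro: 1 ⇒ (c0=3, c1=2, c2=1)

c2 at macro-step 5 = 1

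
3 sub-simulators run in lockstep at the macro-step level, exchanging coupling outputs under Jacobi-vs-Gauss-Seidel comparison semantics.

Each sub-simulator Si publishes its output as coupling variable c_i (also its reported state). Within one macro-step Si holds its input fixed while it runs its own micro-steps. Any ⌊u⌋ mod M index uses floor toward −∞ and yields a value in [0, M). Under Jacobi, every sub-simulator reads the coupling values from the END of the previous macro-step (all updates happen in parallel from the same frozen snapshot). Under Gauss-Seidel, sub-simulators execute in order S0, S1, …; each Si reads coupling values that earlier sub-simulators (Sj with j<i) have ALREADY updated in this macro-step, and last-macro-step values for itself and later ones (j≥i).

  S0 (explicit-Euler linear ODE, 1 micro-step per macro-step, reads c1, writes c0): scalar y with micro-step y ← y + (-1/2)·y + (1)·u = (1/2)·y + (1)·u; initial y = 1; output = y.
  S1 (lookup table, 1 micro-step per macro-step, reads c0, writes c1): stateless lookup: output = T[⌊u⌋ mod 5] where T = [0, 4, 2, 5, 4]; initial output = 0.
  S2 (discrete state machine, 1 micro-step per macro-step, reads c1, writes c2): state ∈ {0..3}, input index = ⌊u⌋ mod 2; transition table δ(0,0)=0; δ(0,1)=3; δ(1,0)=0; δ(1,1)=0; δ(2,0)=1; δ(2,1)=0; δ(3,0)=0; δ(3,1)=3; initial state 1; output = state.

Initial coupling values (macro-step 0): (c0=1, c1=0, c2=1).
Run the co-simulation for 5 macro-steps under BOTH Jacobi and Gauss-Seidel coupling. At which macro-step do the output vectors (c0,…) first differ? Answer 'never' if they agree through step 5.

first divergence at macro-step: 1

[Jacobi] macro 1: S0 reads c1=0 → after 1×micro: 1/2; S1 reads c0=1 → after 1×micro: 4; S2 reads c1=0 → after 1×micro: 0 ⇒ (c0=1/2, c1=4, c2=0)
[Jacobi] macro 2: S0 reads c1=4 → after 1×micro: 17/4; S1 reads c0=1/2 → after 1×micro: 0; S2 reads c1=4 → after 1×micro: 0 ⇒ (c0=17/4, c1=0, c2=0)
[Jacobi] macro 3: S0 reads c1=0 → after 1×micro: 17/8; S1 reads c0=17/4 → after 1×micro: 4; S2 reads c1=0 → after 1×micro: 0 ⇒ (c0=17/8, c1=4, c2=0)
[Jacobi] macro 4: S0 reads c1=4 → after 1×micro: 81/16; S1 reads c0=17/8 → after 1×micro: 2; S2 reads c1=4 → after 1×micro: 0 ⇒ (c0=81/16, c1=2, c2=0)
[Jacobi] macro 5: S0 reads c1=2 → after 1×micro: 145/32; S1 reads c0=81/16 → after 1×micro: 0; S2 reads c1=2 → after 1×micro: 0 ⇒ (c0=145/32, c1=0, c2=0)
[Gauss-Seidel] macro 1: S0 reads c1=0 → after 1×micro: 1/2; S1 reads c0=1/2 → after 1×micro: 0; S2 reads c1=0 → after 1×micro: 0 ⇒ (c0=1/2, c1=0, c2=0)
[Gauss-Seidel] macro 2: S0 reads c1=0 → after 1×micro: 1/4; S1 reads c0=1/4 → after 1×micro: 0; S2 reads c1=0 → after 1×micro: 0 ⇒ (c0=1/4, c1=0, c2=0)
[Gauss-Seidel] macro 3: S0 reads c1=0 → after 1×micro: 1/8; S1 reads c0=1/8 → after 1×micro: 0; S2 reads c1=0 → after 1×micro: 0 ⇒ (c0=1/8, c1=0, c2=0)
[Gauss-Seidel] macro 4: S0 reads c1=0 → after 1×micro: 1/16; S1 reads c0=1/16 → after 1×micro: 0; S2 reads c1=0 → after 1×micro: 0 ⇒ (c0=1/16, c1=0, c2=0)
[Gauss-Seidel] macro 5: S0 reads c1=0 → after 1×micro: 1/32; S1 reads c0=1/32 → after 1×micro: 0; S2 reads c1=0 → after 1×micro: 0 ⇒ (c0=1/32, c1=0, c2=0)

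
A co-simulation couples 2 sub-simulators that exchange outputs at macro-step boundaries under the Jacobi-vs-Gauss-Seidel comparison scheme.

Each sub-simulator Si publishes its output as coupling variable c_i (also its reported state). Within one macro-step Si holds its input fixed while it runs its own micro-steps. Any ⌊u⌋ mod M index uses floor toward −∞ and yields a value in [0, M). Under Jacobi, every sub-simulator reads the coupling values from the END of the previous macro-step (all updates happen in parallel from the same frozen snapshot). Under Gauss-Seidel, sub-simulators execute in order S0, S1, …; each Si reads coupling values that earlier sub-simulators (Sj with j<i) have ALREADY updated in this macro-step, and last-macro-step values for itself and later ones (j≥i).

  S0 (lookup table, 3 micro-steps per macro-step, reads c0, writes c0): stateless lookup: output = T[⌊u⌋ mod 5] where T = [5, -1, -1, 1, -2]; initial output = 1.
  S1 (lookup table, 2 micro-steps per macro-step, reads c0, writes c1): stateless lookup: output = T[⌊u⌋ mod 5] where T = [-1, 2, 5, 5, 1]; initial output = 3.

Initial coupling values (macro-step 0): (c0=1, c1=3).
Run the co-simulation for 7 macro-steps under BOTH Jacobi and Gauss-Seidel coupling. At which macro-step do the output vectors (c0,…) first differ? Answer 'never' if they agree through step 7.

first divergence at macro-step: 1

[Jacobi] macro 1: S0 reads c0=1 → after 3×micro: -1; S1 reads c0=1 → after 2×micro: 2 ⇒ (c0=-1, c1=2)
[Jacobi] macro 2: S0 reads c0=-1 → after 3×micro: -2; S1 reads c0=-1 → after 2×micro: 1 ⇒ (c0=-2, c1=1)
[Jacobi] macro 3: S0 reads c0=-2 → after 3×micro: 1; S1 reads c0=-2 → after 2×micro: 5 ⇒ (c0=1, c1=5)
[Jacobi] macro 4: S0 reads c0=1 → after 3×micro: -1; S1 reads c0=1 → after 2×micro: 2 ⇒ (c0=-1, c1=2)
[Jacobi] macro 5: S0 reads c0=-1 → after 3×micro: -2; S1 reads c0=-1 → after 2×micro: 1 ⇒ (c0=-2, c1=1)
[Jacobi] macro 6: S0 reads c0=-2 → after 3×micro: 1; S1 reads c0=-2 → after 2×micro: 5 ⇒ (c0=1, c1=5)
[Jacobi] macro 7: S0 reads c0=1 → after 3×micro: -1; S1 reads c0=1 → after 2×micro: 2 ⇒ (c0=-1, c1=2)
[Gauss-Seidel] macro 1: S0 reads c0=1 → after 3×micro: -1; S1 reads c0=-1 → after 2×micro: 1 ⇒ (c0=-1, c1=1)
[Gauss-Seidel] macro 2: S0 reads c0=-1 → after 3×micro: -2; S1 reads c0=-2 → after 2×micro: 5 ⇒ (c0=-2, c1=5)
[Gauss-Seidel] macro 3: S0 reads c0=-2 → after 3×micro: 1; S1 reads c0=1 → after 2×micro: 2 ⇒ (c0=1, c1=2)
[Gauss-Seidel] macro 4: S0 reads c0=1 → after 3×micro: -1; S1 reads c0=-1 → after 2×micro: 1 ⇒ (c0=-1, c1=1)
[Gauss-Seidel] macro 5: S0 reads c0=-1 → after 3×micro: -2; S1 reads c0=-2 → after 2×micro: 5 ⇒ (c0=-2, c1=5)
[Gauss-Seidel] macro 6: S0 reads c0=-2 → after 3×micro: 1; S1 reads c0=1 → after 2×micro: 2 ⇒ (c0=1, c1=2)
[Gauss-Seidel] macro 7: S0 reads c0=1 → after 3×micro: -1; S1 reads c0=-1 → after 2×micro: 1 ⇒ (c0=-1, c1=1)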